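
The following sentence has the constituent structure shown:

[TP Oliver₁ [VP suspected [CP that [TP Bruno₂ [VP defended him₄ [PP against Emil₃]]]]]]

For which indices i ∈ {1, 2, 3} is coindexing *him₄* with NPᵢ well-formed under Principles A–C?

{1}

*him* is a pronoun, so Principle B applies: it must be free in its binding domain.
Binding domain of *him₄*: the embedded TP, whose subject is Bruno₂.
*Oliver₁* c-commands the pronoun but from outside its binding domain, and is not c-commanded by it → coindexation permitted.
*Bruno₂* c-commands the pronoun within its binding domain → coindexation would violate Principle B.
*Emil₃*: the pronoun c-commands this R-expression → coindexation would violate Principle C on *Emil₃*.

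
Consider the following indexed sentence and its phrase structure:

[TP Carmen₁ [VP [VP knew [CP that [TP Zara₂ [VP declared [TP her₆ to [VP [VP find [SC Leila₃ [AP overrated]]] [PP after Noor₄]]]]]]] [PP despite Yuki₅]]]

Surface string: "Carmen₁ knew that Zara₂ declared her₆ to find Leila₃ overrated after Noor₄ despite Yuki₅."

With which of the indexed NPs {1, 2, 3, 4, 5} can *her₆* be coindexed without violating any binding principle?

{1, 5}

*her* is a pronoun, so Principle B applies: it must be free in its binding domain.
Binding domain of *her₆*: the embedded TP, whose subject is Zara₂.
*Carmen₁* c-commands the pronoun but from outside its binding domain, and is not c-commanded by it → coindexation permitted.
*Zara₂* c-commands the pronoun within its binding domain → coindexation would violate Principle B.
*Leila₃*: the pronoun c-commands this R-expression → coindexation would violate Principle C on *Leila₃*.
*Noor₄*: the pronoun c-commands this R-expression → coindexation would violate Principle C on *Noor₄*.
*Yuki₅* and the pronoun do not c-command one another → neither Principle B nor Principle C is at stake; coindexation permitted.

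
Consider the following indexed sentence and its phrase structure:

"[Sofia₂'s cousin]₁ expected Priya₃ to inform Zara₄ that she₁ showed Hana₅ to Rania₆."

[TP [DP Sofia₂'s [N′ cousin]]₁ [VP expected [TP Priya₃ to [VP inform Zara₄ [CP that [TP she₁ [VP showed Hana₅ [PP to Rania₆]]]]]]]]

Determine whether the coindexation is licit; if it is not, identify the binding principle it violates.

grammatical

The two coindexed NPs are *[Sofia₂'s cousin]₁* and *she₁*.
*she₁* is a pronoun; nothing c-commands it within its binding domain (the embedded TP.), so Principle B holds trivially.
*[Sofia₂'s cousin]₁* is an R-expression; *she₁* does not c-command it, and no other NP shares its index, so Principle C is satisfied.
All principles are respected.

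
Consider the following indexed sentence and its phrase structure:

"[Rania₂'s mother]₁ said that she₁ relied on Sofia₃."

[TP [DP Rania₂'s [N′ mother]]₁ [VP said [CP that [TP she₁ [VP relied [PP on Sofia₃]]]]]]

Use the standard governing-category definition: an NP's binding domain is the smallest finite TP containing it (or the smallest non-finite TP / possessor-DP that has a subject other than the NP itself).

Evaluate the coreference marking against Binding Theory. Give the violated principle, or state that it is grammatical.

grammatical

The two coindexed NPs are *[Rania₂'s mother]₁* and *she₁*.
*she₁* is a pronoun; nothing c-commands it within its binding domain (the embedded TP.), so Principle B holds trivially.
*[Rania₂'s mother]₁* is an R-expression; *she₁* does not c-command it, and no other NP shares its index, so Principle C is satisfied.
All principles are respected.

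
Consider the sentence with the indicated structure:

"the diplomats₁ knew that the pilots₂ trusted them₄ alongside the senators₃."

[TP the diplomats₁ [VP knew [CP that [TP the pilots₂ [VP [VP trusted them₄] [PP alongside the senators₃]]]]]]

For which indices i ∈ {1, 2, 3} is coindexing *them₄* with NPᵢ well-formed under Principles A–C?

{1, 3}

*them* is a pronoun, so Principle B applies: it must be free in its binding domain.
Binding domain of *them₄*: the embedded TP, whose subject is the pilots₂.
*the diplomats₁* c-commands the pronoun but from outside its binding domain, and is not c-commanded by it → coindexation permitted.
*the pilots₂* c-commands the pronoun within its binding domain → coindexation would violate Principle B.
*the senators₃* and the pronoun do not c-command one another → neither Principle B nor Principle C is at stake; coindexation permitted.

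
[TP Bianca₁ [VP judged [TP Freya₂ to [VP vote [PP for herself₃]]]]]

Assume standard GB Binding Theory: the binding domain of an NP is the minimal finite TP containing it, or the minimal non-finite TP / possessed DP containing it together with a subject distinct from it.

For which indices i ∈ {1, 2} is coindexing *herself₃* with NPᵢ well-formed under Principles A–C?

{2}

*herself* is an anaphor, so Principle A applies: it must be bound in its binding domain.
Binding domain of *herself₃*: the embedded TP, whose subject is Freya₂.
*Bianca₁* c-commands the anaphor but is outside its binding domain → cannot satisfy Principle A.
*Freya₂* c-commands the anaphor within its binding domain → licit binder.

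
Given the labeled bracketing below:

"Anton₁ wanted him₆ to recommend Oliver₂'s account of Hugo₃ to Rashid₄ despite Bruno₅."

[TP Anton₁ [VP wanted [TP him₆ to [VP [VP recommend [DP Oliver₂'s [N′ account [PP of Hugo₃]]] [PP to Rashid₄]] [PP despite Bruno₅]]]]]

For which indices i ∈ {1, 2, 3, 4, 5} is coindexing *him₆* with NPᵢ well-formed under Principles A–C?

none

*him* is a pronoun, so Principle B applies: it must be free in its binding domain.
Binding domain of *him₆*: the matrix TP, whose subject is Anton₁.
*Anton₁* c-commands the pronoun within its binding domain → coindexation would violate Principle B.
*Oliver₂*: the pronoun c-commands this R-expression → coindexation would violate Principle C on *Oliver₂*.
*Hugo₃*: the pronoun c-commands this R-expression → coindexation would violate Principle C on *Hugo₃*.
*Rashid₄*: the pronoun c-commands this R-expression → coindexation would violate Principle C on *Rashid₄*.
*Bruno₅*: the pronoun c-commands this R-expression → coindexation would violate Principle C on *Bruno₅*.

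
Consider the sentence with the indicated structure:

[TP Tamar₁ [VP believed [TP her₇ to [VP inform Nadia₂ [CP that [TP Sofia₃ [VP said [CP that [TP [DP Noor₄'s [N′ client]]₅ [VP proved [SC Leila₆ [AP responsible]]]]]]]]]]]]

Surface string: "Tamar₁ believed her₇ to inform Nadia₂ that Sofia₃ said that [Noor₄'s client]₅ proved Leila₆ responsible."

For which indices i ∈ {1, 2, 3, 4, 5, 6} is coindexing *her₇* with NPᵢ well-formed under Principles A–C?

none

*her* is a pronoun, so Principle B applies: it must be free in its binding domain.
Binding domain of *her₇*: the matrix TP, whose subject is Tamar₁.
*Tamar₁* c-commands the pronoun within its binding domain → coindexation would violate Principle B.
*Nadia₂*: the pronoun c-commands this R-expression → coindexation would violate Principle C on *Nadia₂*.
*Sofia₃*: the pronoun c-commands this R-expression → coindexation would violate Principle C on *Sofia₃*.
*Noor₄*: the pronoun c-commands this R-expression → coindexation would violate Principle C on *Noor₄*.
*[Noor₄'s client]₅*: the pronoun c-commands this R-expression → coindexation would violate Principle C on *[Noor₄'s client]₅*.
*Leila₆*: the pronoun c-commands this R-expression → coindexation would violate Principle C on *Leila₆*.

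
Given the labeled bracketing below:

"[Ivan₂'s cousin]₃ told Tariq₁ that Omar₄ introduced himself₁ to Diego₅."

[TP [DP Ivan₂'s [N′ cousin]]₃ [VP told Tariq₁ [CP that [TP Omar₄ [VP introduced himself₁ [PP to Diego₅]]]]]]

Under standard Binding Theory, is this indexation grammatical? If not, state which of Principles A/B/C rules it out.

Principle A

The two coindexed NPs are *Tariq₁* and *himself₁*.
*himself₁* is an anaphor. Principle A requires it to be bound within its binding domain — the embedded TP, whose subject is Omar₄.
Within that domain it is c-commanded by *Omar₄*, which does not share its index.
*Tariq₁* does c-command the anaphor, but from outside its binding domain.
The anaphor is unbound in its domain → Principle A violation.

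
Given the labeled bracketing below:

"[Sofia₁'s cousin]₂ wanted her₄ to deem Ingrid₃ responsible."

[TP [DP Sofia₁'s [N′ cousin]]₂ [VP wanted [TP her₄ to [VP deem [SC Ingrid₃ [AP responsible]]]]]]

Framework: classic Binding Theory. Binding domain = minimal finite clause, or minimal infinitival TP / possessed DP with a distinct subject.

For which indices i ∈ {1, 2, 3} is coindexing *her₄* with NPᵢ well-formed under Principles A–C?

{1}

*her* is a pronoun, so Principle B applies: it must be free in its binding domain.
Binding domain of *her₄*: the matrix TP, whose subject is [Sofia₁'s cousin]₂.
*Sofia₁* and the pronoun do not c-command one another → neither Principle B nor Principle C is at stake; coindexation permitted.
*[Sofia₁'s cousin]₂* c-commands the pronoun within its binding domain → coindexation would violate Principle B.
*Ingrid₃*: the pronoun c-commands this R-expression → coindexation would violate Principle C on *Ingrid₃*.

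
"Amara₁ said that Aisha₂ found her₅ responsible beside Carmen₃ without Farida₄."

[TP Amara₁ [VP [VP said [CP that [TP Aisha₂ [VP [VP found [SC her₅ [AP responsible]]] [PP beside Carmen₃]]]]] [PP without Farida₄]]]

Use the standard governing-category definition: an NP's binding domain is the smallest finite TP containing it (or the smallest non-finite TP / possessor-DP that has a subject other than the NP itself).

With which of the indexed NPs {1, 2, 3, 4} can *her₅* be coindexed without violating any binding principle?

{1, 3, 4}

*her* is a pronoun, so Principle B applies: it must be free in its binding domain.
Binding domain of *her₅*: the embedded TP, whose subject is Aisha₂.
*Amara₁* c-commands the pronoun but from outside its binding domain, and is not c-commanded by it → coindexation permitted.
*Aisha₂* c-commands the pronoun within its binding domain → coindexation would violate Principle B.
*Carmen₃* and the pronoun do not c-command one another → neither Principle B nor Principle C is at stake; coindexation permitted.
*Farida₄* and the pronoun do not c-command one another → neither Principle B nor Principle C is at stake; coindexation permitted.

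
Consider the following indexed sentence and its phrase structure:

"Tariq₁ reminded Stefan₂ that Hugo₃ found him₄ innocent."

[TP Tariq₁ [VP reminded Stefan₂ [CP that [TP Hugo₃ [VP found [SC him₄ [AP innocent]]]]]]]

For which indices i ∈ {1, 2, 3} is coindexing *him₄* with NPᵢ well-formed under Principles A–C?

{1, 2}

*him* is a pronoun, so Principle B applies: it must be free in its binding domain.
Binding domain of *him₄*: the embedded TP, whose subject is Hugo₃.
*Tariq₁* c-commands the pronoun but from outside its binding domain, and is not c-commanded by it → coindexation permitted.
*Stefan₂* c-commands the pronoun but from outside its binding domain, and is not c-commanded by it → coindexation permitted.
*Hugo₃* c-commands the pronoun within its binding domain → coindexation would violate Principle B.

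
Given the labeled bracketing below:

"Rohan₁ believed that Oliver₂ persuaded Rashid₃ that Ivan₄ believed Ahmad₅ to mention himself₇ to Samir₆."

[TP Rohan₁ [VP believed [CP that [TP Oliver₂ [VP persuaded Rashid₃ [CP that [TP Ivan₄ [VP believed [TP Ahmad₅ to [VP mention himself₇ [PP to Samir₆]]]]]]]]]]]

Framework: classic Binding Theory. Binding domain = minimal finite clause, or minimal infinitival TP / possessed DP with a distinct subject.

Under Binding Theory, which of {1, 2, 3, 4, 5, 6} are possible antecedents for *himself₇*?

{5}

*himself* is an anaphor, so Principle A applies: it must be bound in its binding domain.
Binding domain of *himself₇*: the embedded TP, whose subject is Ahmad₅.
*Rohan₁* c-commands the anaphor but is outside its binding domain → cannot satisfy Principle A.
*Oliver₂* c-commands the anaphor but is outside its binding domain → cannot satisfy Principle A.
*Rashid₃* c-commands the anaphor but is outside its binding domain → cannot satisfy Principle A.
*Ivan₄* c-commands the anaphor but is outside its binding domain → cannot satisfy Principle A.
*Ahmad₅* c-commands the anaphor within its binding domain → licit binder.
*Samir₆* does not c-command the anaphor → cannot bind it.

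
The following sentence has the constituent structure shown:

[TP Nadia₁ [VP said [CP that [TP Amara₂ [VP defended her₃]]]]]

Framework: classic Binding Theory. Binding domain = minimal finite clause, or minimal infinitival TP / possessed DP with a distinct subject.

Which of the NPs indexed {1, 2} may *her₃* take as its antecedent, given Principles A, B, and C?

*her* is a pronoun, so Principle B applies: it must be free in its binding domain.
Binding domain of *her₃*: the embedded TP, whose subject is Amara₂.
*Nadia₁* c-commands the pronoun but from outside its binding domain, and is not c-commanded by it → coindexation permitted.
*Amara₂* c-commands the pronoun within its binding domain → coindexation would violate Principle B.

{1}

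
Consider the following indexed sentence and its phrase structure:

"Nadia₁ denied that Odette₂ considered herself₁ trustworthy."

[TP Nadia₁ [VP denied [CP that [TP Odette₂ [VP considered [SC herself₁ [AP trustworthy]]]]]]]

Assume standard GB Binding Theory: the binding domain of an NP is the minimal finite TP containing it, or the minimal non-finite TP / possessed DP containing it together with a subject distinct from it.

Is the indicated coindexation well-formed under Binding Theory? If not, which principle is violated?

The two coindexed NPs are *Nadia₁* and *herself₁*.
*herself₁* is an anaphor. Principle A requires it to be bound within its binding domain — the embedded TP, whose subject is Odette₂.
Within that domain it is c-commanded by *Odette₂*, which does not share its index.
*Nadia₁* does c-command the anaphor, but from outside its binding domain.
The anaphor is unbound in its domain → Principle A violation.

Principle A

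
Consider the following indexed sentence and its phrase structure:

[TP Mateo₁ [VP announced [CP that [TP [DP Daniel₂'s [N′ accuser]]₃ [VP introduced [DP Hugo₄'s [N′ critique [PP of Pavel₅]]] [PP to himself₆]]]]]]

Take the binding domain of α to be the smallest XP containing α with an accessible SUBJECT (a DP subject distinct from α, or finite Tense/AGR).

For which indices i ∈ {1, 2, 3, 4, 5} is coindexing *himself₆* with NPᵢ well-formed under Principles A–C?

{3}

*himself* is an anaphor, so Principle A applies: it must be bound in its binding domain.
Binding domain of *himself₆*: the embedded TP, whose subject is [Daniel₂'s accuser]₃.
*Mateo₁* c-commands the anaphor but is outside its binding domain → cannot satisfy Principle A.
*Daniel₂* does not c-command the anaphor → cannot bind it.
*[Daniel₂'s accuser]₃* c-commands the anaphor within its binding domain → licit binder.
*Hugo₄* does not c-command the anaphor → cannot bind it.
*Pavel₅* does not c-command the anaphor → cannot bind it.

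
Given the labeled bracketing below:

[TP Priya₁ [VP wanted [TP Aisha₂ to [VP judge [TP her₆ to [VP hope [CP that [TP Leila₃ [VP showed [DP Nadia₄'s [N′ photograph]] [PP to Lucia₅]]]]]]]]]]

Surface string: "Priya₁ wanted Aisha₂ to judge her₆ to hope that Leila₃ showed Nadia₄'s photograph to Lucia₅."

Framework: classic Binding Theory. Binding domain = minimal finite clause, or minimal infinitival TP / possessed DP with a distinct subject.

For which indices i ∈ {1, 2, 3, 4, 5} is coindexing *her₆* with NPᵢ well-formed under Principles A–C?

{1}

*her* is a pronoun, so Principle B applies: it must be free in its binding domain.
Binding domain of *her₆*: the embedded TP, whose subject is Aisha₂.
*Priya₁* c-commands the pronoun but from outside its binding domain, and is not c-commanded by it → coindexation permitted.
*Aisha₂* c-commands the pronoun within its binding domain → coindexation would violate Principle B.
*Leila₃*: the pronoun c-commands this R-expression → coindexation would violate Principle C on *Leila₃*.
*Nadia₄*: the pronoun c-commands this R-expression → coindexation would violate Principle C on *Nadia₄*.
*Lucia₅*: the pronoun c-commands this R-expression → coindexation would violate Principle C on *Lucia₅*.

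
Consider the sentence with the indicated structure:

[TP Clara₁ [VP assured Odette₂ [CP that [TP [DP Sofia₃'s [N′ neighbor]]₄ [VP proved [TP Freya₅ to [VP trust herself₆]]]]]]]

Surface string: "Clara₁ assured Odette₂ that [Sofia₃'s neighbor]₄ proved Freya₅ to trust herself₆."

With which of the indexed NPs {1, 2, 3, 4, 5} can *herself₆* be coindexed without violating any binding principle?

{5}

*herself* is an anaphor, so Principle A applies: it must be bound in its binding domain.
Binding domain of *herself₆*: the embedded TP, whose subject is Freya₅.
*Clara₁* c-commands the anaphor but is outside its binding domain → cannot satisfy Principle A.
*Odette₂* c-commands the anaphor but is outside its binding domain → cannot satisfy Principle A.
*Sofia₃* does not c-command the anaphor → cannot bind it.
*[Sofia₃'s neighbor]₄* c-commands the anaphor but is outside its binding domain → cannot satisfy Principle A.
*Freya₅* c-commands the anaphor within its binding domain → licit binder.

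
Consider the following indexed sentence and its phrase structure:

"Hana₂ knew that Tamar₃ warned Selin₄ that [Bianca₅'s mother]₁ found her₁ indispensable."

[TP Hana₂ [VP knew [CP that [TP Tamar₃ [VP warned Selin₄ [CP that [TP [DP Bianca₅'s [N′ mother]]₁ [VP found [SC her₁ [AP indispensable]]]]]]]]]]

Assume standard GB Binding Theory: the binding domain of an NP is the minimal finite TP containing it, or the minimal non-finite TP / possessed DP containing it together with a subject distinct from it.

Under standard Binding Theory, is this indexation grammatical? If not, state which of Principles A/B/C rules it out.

The two coindexed NPs are *[Bianca₅'s mother]₁* and *her₁*.
*her₁* is a pronoun. Its binding domain is the embedded TP, whose subject is [Bianca₅'s mother]₁.
*[Bianca₅'s mother]₁* c-commands it within that domain and carries the same index.
The pronoun is locally bound → Principle B violation.

Principle B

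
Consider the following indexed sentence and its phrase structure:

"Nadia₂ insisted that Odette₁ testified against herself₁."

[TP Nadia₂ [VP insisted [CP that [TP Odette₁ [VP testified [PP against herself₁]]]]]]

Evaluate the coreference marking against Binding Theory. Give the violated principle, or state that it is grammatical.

The two coindexed NPs are *Odette₁* and *herself₁*.
*herself₁* is an anaphor; its binding domain is the embedded TP, whose subject is Odette₁. *Odette₁* c-commands it within that domain and shares its index, so Principle A is satisfied.
*Odette₁* is an R-expression; *herself₁* does not c-command it, and no other NP shares its index, so Principle C is satisfied.
All principles are respected.

grammatical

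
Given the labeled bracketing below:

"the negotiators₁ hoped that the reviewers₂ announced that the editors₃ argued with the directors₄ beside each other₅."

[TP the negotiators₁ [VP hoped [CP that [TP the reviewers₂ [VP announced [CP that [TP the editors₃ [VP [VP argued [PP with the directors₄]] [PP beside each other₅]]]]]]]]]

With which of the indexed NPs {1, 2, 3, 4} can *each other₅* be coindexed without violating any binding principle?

{3}

*each other* is an anaphor, so Principle A applies: it must be bound in its binding domain.
Binding domain of *each other₅*: the embedded TP, whose subject is the editors₃.
*the negotiators₁* c-commands the anaphor but is outside its binding domain → cannot satisfy Principle A.
*the reviewers₂* c-commands the anaphor but is outside its binding domain → cannot satisfy Principle A.
*the editors₃* c-commands the anaphor within its binding domain → licit binder.
*the directors₄* does not c-command the anaphor → cannot bind it.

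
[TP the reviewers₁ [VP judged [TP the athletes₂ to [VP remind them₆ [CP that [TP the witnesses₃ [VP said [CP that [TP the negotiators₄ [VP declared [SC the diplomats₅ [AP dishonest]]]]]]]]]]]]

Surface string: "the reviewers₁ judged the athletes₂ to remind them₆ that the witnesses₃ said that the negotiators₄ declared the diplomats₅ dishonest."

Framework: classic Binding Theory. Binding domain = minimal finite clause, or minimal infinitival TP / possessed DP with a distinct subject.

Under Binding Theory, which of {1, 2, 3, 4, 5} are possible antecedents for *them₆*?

*them* is a pronoun, so Principle B applies: it must be free in its binding domain.
Binding domain of *them₆*: the embedded TP, whose subject is the athletes₂.
*the reviewers₁* c-commands the pronoun but from outside its binding domain, and is not c-commanded by it → coindexation permitted.
*the athletes₂* c-commands the pronoun within its binding domain → coindexation would violate Principle B.
*the witnesses₃*: the pronoun c-commands this R-expression → coindexation would violate Principle C on *the witnesses₃*.
*the negotiators₄*: the pronoun c-commands this R-expression → coindexation would violate Principle C on *the negotiators₄*.
*the diplomats₅*: the pronoun c-commands this R-expression → coindexation would violate Principle C on *the diplomats₅*.

{1}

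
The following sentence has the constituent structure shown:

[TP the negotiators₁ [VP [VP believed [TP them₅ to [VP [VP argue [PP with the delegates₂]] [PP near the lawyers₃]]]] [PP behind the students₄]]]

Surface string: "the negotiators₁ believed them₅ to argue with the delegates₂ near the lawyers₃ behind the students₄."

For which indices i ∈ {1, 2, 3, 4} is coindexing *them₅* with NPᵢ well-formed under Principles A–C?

{4}

*them* is a pronoun, so Principle B applies: it must be free in its binding domain.
Binding domain of *them₅*: the matrix TP, whose subject is the negotiators₁.
*the negotiators₁* c-commands the pronoun within its binding domain → coindexation would violate Principle B.
*the delegates₂*: the pronoun c-commands this R-expression → coindexation would violate Principle C on *the delegates₂*.
*the lawyers₃*: the pronoun c-commands this R-expression → coindexation would violate Principle C on *the lawyers₃*.
*the students₄* and the pronoun do not c-command one another → neither Principle B nor Principle C is at stake; coindexation permitted.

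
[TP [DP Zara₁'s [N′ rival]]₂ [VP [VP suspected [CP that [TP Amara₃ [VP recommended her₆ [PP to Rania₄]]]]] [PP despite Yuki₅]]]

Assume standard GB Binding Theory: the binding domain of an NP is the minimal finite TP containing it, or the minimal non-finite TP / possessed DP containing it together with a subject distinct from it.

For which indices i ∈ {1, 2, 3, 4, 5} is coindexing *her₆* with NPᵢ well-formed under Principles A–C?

*her* is a pronoun, so Principle B applies: it must be free in its binding domain.
Binding domain of *her₆*: the embedded TP, whose subject is Amara₃.
*Zara₁* and the pronoun do not c-command one another → neither Principle B nor Principle C is at stake; coindexation permitted.
*[Zara₁'s rival]₂* c-commands the pronoun but from outside its binding domain, and is not c-commanded by it → coindexation permitted.
*Amara₃* c-commands the pronoun within its binding domain → coindexation would violate Principle B.
*Rania₄*: the pronoun c-commands this R-expression → coindexation would violate Principle C on *Rania₄*.
*Yuki₅* and the pronoun do not c-command one another → neither Principle B nor Principle C is at stake; coindexation permitted.

{1, 2, 5}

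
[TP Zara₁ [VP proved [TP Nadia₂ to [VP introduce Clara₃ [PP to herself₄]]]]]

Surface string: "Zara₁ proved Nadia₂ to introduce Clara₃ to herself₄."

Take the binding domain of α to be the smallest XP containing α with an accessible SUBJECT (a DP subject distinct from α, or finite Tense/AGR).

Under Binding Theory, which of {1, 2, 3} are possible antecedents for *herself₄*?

*herself* is an anaphor, so Principle A applies: it must be bound in its binding domain.
Binding domain of *herself₄*: the embedded TP, whose subject is Nadia₂.
*Zara₁* c-commands the anaphor but is outside its binding domain → cannot satisfy Principle A.
*Nadia₂* c-commands the anaphor within its binding domain → licit binder.
*Clara₃* c-commands the anaphor within its binding domain → licit binder.

{2, 3}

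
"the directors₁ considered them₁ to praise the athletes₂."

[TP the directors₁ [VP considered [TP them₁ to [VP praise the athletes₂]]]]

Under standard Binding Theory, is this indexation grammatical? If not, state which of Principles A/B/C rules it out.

The two coindexed NPs are *the directors₁* and *them₁*.
*them₁* is a pronoun. Its binding domain is the matrix TP, whose subject is the directors₁.
*the directors₁* c-commands it within that domain and carries the same index.
The pronoun is locally bound → Principle B violation.

Principle B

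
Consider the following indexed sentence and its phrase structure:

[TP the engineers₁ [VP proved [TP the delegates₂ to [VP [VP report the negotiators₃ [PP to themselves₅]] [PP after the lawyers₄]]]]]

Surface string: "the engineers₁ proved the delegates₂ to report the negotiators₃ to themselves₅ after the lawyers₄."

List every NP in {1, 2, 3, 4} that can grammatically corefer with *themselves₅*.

*themselves* is an anaphor, so Principle A applies: it must be bound in its binding domain.
Binding domain of *themselves₅*: the embedded TP, whose subject is the delegates₂.
*the engineers₁* c-commands the anaphor but is outside its binding domain → cannot satisfy Principle A.
*the delegates₂* c-commands the anaphor within its binding domain → licit binder.
*the negotiators₃* c-commands the anaphor within its binding domain → licit binder.
*the lawyers₄* does not c-command the anaphor → cannot bind it.

{2, 3}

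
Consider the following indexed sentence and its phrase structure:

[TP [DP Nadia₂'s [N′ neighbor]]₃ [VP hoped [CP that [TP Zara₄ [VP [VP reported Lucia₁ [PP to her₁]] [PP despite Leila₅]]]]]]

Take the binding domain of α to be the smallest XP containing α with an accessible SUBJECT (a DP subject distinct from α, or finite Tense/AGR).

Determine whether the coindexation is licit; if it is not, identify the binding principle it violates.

The two coindexed NPs are *Lucia₁* and *her₁*.
*her₁* is a pronoun. Its binding domain is the embedded TP, whose subject is Zara₄.
*Lucia₁* c-commands it within that domain and carries the same index.
The pronoun is locally bound → Principle B violation.

Principle B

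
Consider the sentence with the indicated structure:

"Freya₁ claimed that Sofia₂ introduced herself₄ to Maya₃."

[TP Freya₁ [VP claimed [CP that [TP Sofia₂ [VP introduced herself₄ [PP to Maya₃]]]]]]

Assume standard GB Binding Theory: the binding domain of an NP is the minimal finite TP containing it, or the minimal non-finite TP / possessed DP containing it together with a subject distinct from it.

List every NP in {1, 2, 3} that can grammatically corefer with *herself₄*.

{2}

*herself* is an anaphor, so Principle A applies: it must be bound in its binding domain.
Binding domain of *herself₄*: the embedded TP, whose subject is Sofia₂.
*Freya₁* c-commands the anaphor but is outside its binding domain → cannot satisfy Principle A.
*Sofia₂* c-commands the anaphor within its binding domain → licit binder.
*Maya₃* does not c-command the anaphor → cannot bind it.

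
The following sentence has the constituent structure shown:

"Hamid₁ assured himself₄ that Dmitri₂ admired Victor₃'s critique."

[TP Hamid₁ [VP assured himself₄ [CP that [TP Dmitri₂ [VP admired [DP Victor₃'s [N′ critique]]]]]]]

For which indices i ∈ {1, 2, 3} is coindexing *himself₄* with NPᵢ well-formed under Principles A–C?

*himself* is an anaphor, so Principle A applies: it must be bound in its binding domain.
Binding domain of *himself₄*: the matrix TP, whose subject is Hamid₁.
*Hamid₁* c-commands the anaphor within its binding domain → licit binder.
*Dmitri₂* does not c-command the anaphor → cannot bind it.
*Victor₃* does not c-command the anaphor → cannot bind it.

{1}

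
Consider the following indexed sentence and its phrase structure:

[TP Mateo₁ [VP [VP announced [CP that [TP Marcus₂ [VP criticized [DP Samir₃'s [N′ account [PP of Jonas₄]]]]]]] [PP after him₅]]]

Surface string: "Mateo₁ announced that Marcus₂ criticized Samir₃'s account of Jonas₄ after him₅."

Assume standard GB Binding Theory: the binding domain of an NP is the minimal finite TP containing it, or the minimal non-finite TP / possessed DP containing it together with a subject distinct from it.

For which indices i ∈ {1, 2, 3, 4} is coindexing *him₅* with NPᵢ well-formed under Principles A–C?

*him* is a pronoun, so Principle B applies: it must be free in its binding domain.
Binding domain of *him₅*: the matrix TP, whose subject is Mateo₁.
*Mateo₁* c-commands the pronoun within its binding domain → coindexation would violate Principle B.
*Marcus₂* and the pronoun do not c-command one another → neither Principle B nor Principle C is at stake; coindexation permitted.
*Samir₃* and the pronoun do not c-command one another → neither Principle B nor Principle C is at stake; coindexation permitted.
*Jonas₄* and the pronoun do not c-command one another → neither Principle B nor Principle C is at stake; coindexation permitted.

{2, 3, 4}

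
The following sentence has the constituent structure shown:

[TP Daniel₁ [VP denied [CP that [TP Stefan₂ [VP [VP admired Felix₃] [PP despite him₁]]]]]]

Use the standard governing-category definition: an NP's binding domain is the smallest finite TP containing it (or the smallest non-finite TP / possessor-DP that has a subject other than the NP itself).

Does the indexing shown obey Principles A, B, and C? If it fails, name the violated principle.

grammatical

The two coindexed NPs are *Daniel₁* and *him₁*.
*him₁* is a pronoun; its binding domain is the embedded TP, whose subject is Stefan₂. Within that domain it is c-commanded only by *Stefan₂*, which carries a different index — the pronoun is free locally, so Principle B holds.
*Daniel₁* is an R-expression; *him₁* does not c-command it, and no other NP shares its index, so Principle C is satisfied.
All principles are respected.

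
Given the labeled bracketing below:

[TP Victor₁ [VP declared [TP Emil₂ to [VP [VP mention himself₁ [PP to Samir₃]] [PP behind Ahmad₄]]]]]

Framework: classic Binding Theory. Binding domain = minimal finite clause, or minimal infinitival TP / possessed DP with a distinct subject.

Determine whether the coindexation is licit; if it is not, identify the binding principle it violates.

Principle A

The two coindexed NPs are *Victor₁* and *himself₁*.
*himself₁* is an anaphor. Principle A requires it to be bound within its binding domain — the embedded TP, whose subject is Emil₂.
Within that domain it is c-commanded by *Emil₂*, which does not share its index.
*Victor₁* does c-command the anaphor, but from outside its binding domain.
The anaphor is unbound in its domain → Principle A violation.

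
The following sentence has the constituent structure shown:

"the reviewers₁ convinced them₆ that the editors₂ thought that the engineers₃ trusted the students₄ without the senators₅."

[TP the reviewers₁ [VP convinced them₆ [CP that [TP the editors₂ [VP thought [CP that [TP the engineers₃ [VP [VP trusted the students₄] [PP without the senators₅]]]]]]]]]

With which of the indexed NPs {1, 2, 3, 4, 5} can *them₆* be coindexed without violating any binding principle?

*them* is a pronoun, so Principle B applies: it must be free in its binding domain.
Binding domain of *them₆*: the matrix TP, whose subject is the reviewers₁.
*the reviewers₁* c-commands the pronoun within its binding domain → coindexation would violate Principle B.
*the editors₂*: the pronoun c-commands this R-expression → coindexation would violate Principle C on *the editors₂*.
*the engineers₃*: the pronoun c-commands this R-expression → coindexation would violate Principle C on *the engineers₃*.
*the students₄*: the pronoun c-commands this R-expression → coindexation would violate Principle C on *the students₄*.
*the senators₅*: the pronoun c-commands this R-expression → coindexation would violate Principle C on *the senators₅*.

none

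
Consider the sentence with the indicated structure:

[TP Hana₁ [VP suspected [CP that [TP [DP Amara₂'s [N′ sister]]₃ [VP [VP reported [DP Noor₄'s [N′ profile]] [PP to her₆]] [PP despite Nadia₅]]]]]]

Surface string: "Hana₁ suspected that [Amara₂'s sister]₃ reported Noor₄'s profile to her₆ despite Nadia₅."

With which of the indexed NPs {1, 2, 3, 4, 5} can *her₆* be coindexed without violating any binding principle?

*her* is a pronoun, so Principle B applies: it must be free in its binding domain.
Binding domain of *her₆*: the embedded TP, whose subject is [Amara₂'s sister]₃.
*Hana₁* c-commands the pronoun but from outside its binding domain, and is not c-commanded by it → coindexation permitted.
*Amara₂* and the pronoun do not c-command one another → neither Principle B nor Principle C is at stake; coindexation permitted.
*[Amara₂'s sister]₃* c-commands the pronoun within its binding domain → coindexation would violate Principle B.
*Noor₄* and the pronoun do not c-command one another → neither Principle B nor Principle C is at stake; coindexation permitted.
*Nadia₅* and the pronoun do not c-command one another → neither Principle B nor Principle C is at stake; coindexation permitted.

{1, 2, 4, 5}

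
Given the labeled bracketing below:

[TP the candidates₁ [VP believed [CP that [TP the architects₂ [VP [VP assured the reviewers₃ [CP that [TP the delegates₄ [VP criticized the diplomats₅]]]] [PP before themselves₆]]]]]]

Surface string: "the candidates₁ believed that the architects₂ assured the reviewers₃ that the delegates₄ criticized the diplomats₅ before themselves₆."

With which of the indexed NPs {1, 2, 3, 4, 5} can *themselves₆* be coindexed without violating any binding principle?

*themselves* is an anaphor, so Principle A applies: it must be bound in its binding domain.
Binding domain of *themselves₆*: the embedded TP, whose subject is the architects₂.
*the candidates₁* c-commands the anaphor but is outside its binding domain → cannot satisfy Principle A.
*the architects₂* c-commands the anaphor within its binding domain → licit binder.
*the reviewers₃* does not c-command the anaphor → cannot bind it.
*the delegates₄* does not c-command the anaphor → cannot bind it.
*the diplomats₅* does not c-command the anaphor → cannot bind it.

{2}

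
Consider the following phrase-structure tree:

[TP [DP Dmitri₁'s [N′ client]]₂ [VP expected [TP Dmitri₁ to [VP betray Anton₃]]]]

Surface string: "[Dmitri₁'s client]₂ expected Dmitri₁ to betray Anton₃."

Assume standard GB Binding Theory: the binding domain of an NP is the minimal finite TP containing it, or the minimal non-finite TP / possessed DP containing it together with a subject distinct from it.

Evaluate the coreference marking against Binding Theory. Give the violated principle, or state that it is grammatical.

The two coindexed NPs are *Dmitri₁* and *Dmitri₁*.
*Dmitri₁* is an R-expression; no coindexed NP c-commands it, so Principle C holds.
*Dmitri₁* is an R-expression; *Dmitri₁* does not c-command it, and no other NP shares its index, so Principle C is satisfied.
All principles are respected.

grammatical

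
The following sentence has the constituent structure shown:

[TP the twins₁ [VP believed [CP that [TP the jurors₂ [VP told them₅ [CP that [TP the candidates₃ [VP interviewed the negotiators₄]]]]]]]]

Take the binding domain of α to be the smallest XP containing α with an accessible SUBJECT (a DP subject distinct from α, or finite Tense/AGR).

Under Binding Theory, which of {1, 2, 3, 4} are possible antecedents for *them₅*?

*them* is a pronoun, so Principle B applies: it must be free in its binding domain.
Binding domain of *them₅*: the embedded TP, whose subject is the jurors₂.
*the twins₁* c-commands the pronoun but from outside its binding domain, and is not c-commanded by it → coindexation permitted.
*the jurors₂* c-commands the pronoun within its binding domain → coindexation would violate Principle B.
*the candidates₃*: the pronoun c-commands this R-expression → coindexation would violate Principle C on *the candidates₃*.
*the negotiators₄*: the pronoun c-commands this R-expression → coindexation would violate Principle C on *the negotiators₄*.

{1}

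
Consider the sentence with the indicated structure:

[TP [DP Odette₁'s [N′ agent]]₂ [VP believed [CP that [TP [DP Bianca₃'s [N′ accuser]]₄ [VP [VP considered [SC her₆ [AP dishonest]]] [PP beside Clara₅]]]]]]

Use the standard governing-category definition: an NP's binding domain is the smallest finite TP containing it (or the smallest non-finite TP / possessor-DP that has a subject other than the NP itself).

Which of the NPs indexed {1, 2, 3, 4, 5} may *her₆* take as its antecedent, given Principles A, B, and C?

*her* is a pronoun, so Principle B applies: it must be free in its binding domain.
Binding domain of *her₆*: the embedded TP, whose subject is [Bianca₃'s accuser]₄.
*Odette₁* and the pronoun do not c-command one another → neither Principle B nor Principle C is at stake; coindexation permitted.
*[Odette₁'s agent]₂* c-commands the pronoun but from outside its binding domain, and is not c-commanded by it → coindexation permitted.
*Bianca₃* and the pronoun do not c-command one another → neither Principle B nor Principle C is at stake; coindexation permitted.
*[Bianca₃'s accuser]₄* c-commands the pronoun within its binding domain → coindexation would violate Principle B.
*Clara₅* and the pronoun do not c-command one another → neither Principle B nor Principle C is at stake; coindexation permitted.

{1, 2, 3, 5}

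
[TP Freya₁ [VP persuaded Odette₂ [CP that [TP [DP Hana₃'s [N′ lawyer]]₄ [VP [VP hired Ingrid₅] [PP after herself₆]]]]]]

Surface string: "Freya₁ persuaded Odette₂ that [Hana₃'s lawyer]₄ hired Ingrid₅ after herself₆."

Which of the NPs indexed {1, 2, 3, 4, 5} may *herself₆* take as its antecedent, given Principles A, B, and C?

*herself* is an anaphor, so Principle A applies: it must be bound in its binding domain.
Binding domain of *herself₆*: the embedded TP, whose subject is [Hana₃'s lawyer]₄.
*Freya₁* c-commands the anaphor but is outside its binding domain → cannot satisfy Principle A.
*Odette₂* c-commands the anaphor but is outside its binding domain → cannot satisfy Principle A.
*Hana₃* does not c-command the anaphor → cannot bind it.
*[Hana₃'s lawyer]₄* c-commands the anaphor within its binding domain → licit binder.
*Ingrid₅* does not c-command the anaphor → cannot bind it.

{4}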